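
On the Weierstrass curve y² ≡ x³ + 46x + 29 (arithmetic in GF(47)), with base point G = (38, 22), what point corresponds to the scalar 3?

(17, 32)

Repeated addition: build up to 3G.
2G: tangent at (38, 22): λ = (3·38² + 46)/(2·22) ≡ 7/44. 44⁻¹ ≡ 31 (mod 47), so λ ≡ 7·31 ≡ 29.
  x = λ² - 38 - 38 = 841 - 76 ≡ 13; y = λ·(38 - 13) - 22 ≡ 45. → (13, 45)
3G: (13, 45) + (38, 22). λ = (22 - 45)/(38 - 13) ≡ 24/25 mod 47. 25⁻¹ ≡ 32 (mod 47), so λ ≡ 16.
  x = λ² - 13 - 38 = 256 - 51 ≡ 17; y = λ·(13 - 17) - 45 ≡ 32. → (17, 32)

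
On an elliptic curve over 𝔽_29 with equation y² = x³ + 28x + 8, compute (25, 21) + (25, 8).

The two points share x = 25 and their y-coordinates satisfy 21 + 8 ≡ 0 (mod 29), so they are inverses. Their sum is 𝒪.

O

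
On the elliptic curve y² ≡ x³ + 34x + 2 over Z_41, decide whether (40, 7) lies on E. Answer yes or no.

yes

y² = 7² ≡ 8; x³ + 34x + 2 = 65362 ≡ 8 (mod 41). 8 = 8.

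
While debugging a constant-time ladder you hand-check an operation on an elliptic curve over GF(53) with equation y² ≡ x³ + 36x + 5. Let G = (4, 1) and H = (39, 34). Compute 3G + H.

First 3G:
Repeated addition: build up to 3G.
2G: tangent at (4, 1): λ = (3·4² + 36)/(2·1) ≡ 31/2. 2⁻¹ ≡ 27 (mod 53), so λ ≡ 31·27 ≡ 42.
  x = λ² - 4 - 4 = 1764 - 8 ≡ 7; y = λ·(4 - 7) - 1 ≡ 32. → (7, 32)
3G: (7, 32) + (4, 1). λ = (1 - 32)/(4 - 7) ≡ 22/50 mod 53. 50⁻¹ ≡ 35 (mod 53) since 50·35 = 1750 ≡ 1, so λ ≡ 28.
  x = λ² - 7 - 4 = 784 - 11 ≡ 31; y = λ·(7 - 31) - 32 ≡ 38. → (31, 38)
3G = (31, 38).
Finally 3G + H:
(31, 38) + (39, 34). λ = (34 - 38)/(39 - 31) ≡ 49/8 mod 53. 8⁻¹ ≡ 20 (mod 53), so λ ≡ 26.
  x = λ² - 31 - 39 = 676 - 70 ≡ 23; y = λ·(31 - 23) - 38 ≡ 11. → (23, 11)

(23, 11)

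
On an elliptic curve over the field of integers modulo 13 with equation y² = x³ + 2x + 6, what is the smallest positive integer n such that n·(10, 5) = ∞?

8

2P: tangent at (10, 5): λ = (3·10² + 2)/(2·5) ≡ 3/10. 10⁻¹ ≡ 4 (mod 13) since 10·4 = 40 ≡ 1, so λ ≡ 3·4 ≡ 12.
  x = λ² - 10 - 10 = 144 - 20 ≡ 7; y = λ·(10 - 7) - 5 ≡ 5. → (7, 5)
3P: (7, 5) + (10, 5). λ = (5 - 5)/(10 - 7) ≡ 0/3 mod 13. 3⁻¹ ≡ 9 (mod 13), so λ ≡ 0.
  x = λ² - 7 - 10 = 0 - 17 ≡ 9; y = λ·(7 - 9) - 5 ≡ 8. → (9, 8)
4P: (9, 8) + (10, 5). λ = (5 - 8)/(10 - 9) ≡ 10/1 mod 13. 1⁻¹ ≡ 1 (mod 13), so λ ≡ 10.
  x = λ² - 9 - 10 = 100 - 19 ≡ 3; y = λ·(9 - 3) - 8 ≡ 0. → (3, 0)
5P: (3, 0) + (10, 5). λ = (5 - 0)/(10 - 3) ≡ 5/7 mod 13. 7⁻¹ ≡ 2 (mod 13), so λ ≡ 10.
  x = λ² - 3 - 10 = 100 - 13 ≡ 9; y = λ·(3 - 9) - 0 ≡ 5. → (9, 5)
6P: (9, 5) + (10, 5). λ = (5 - 5)/(10 - 9) ≡ 0/1 mod 13. 1⁻¹ ≡ 1 (mod 13) since 1·1 = 1 ≡ 1, so λ ≡ 0.
  x = λ² - 9 - 10 = 0 - 19 ≡ 7; y = λ·(9 - 7) - 5 ≡ 8. → (7, 8)
7P: (7, 8) + (10, 5). λ = (5 - 8)/(10 - 7) ≡ 10/3 mod 13. 3⁻¹ ≡ 9 (mod 13), so λ ≡ 12.
  x = λ² - 7 - 10 = 144 - 17 ≡ 10; y = λ·(7 - 10) - 8 ≡ 8. → (10, 8)
8P: (10, 8) + (10, 5): same x and y₁ ≡ -y₂, so the sum is ∞.
8P = ∞, so the order is 8.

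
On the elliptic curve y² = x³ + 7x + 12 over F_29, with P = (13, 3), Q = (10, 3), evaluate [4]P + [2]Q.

(13, 3)

First 4P:
Double-and-add on 4 = (100)₂. Start with P = (13, 3) for the leading 1-bit.
double: tangent at (13, 3): λ = (3·13² + 7)/(2·3) ≡ 21/6. 6⁻¹ ≡ 5 (mod 29), so λ ≡ 21·5 ≡ 18.
  x = λ² - 13 - 13 = 324 - 26 ≡ 8; y = λ·(13 - 8) - 3 ≡ 0. → (8, 0)
double: (8, 0) + (8, 0): same x and y₁ ≡ -y₂, so the sum is ∞.
4P = ∞.
Next 2Q:
Repeated addition: build up to 2Q.
2Q: tangent at (10, 3): λ = (3·10² + 7)/(2·3) ≡ 17/6. 6⁻¹ ≡ 5 (mod 29), so λ ≡ 17·5 ≡ 27.
  x = λ² - 10 - 10 = 729 - 20 ≡ 13; y = λ·(10 - 13) - 3 ≡ 3. → (13, 3)
2Q = (13, 3).
Finally 4P + 2Q:
∞ + (13, 3) = (13, 3) (identity).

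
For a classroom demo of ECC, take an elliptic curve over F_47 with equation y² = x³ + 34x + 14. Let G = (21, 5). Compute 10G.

(34, 17)

Repeated addition: build up to 10G.
2G: tangent at (21, 5): λ = (3·21² + 34)/(2·5) ≡ 41/10. 10⁻¹ ≡ 33 (mod 47) since 10·33 = 330 ≡ 1, so λ ≡ 41·33 ≡ 37.
  x = λ² - 21 - 21 = 1369 - 42 ≡ 11; y = λ·(21 - 11) - 5 ≡ 36. → (11, 36)
3G: (11, 36) + (21, 5). λ = (5 - 36)/(21 - 11) ≡ 16/10 mod 47. 10⁻¹ ≡ 33 (mod 47) since 10·33 = 330 ≡ 1, so λ ≡ 11.
  x = λ² - 11 - 21 = 121 - 32 ≡ 42; y = λ·(11 - 42) - 36 ≡ 46. → (42, 46)
4G: (42, 46) + (21, 5). λ = (5 - 46)/(21 - 42) ≡ 6/26 mod 47. 26⁻¹ ≡ 38 (mod 47), so λ ≡ 40.
  x = λ² - 42 - 21 = 1600 - 63 ≡ 33; y = λ·(42 - 33) - 46 ≡ 32. → (33, 32)
5G: (33, 32) + (21, 5). λ = (5 - 32)/(21 - 33) ≡ 20/35 mod 47. 35⁻¹ ≡ 43 (mod 47), so λ ≡ 14.
  x = λ² - 33 - 21 = 196 - 54 ≡ 1; y = λ·(33 - 1) - 32 ≡ 40. → (1, 40)
6G: (1, 40) + (21, 5). λ = (5 - 40)/(21 - 1) ≡ 12/20 mod 47. 20⁻¹ ≡ 40 (mod 47), so λ ≡ 10.
  x = λ² - 1 - 21 = 100 - 22 ≡ 31; y = λ·(1 - 31) - 40 ≡ 36. → (31, 36)
7G: (31, 36) + (21, 5). λ = (5 - 36)/(21 - 31) ≡ 16/37 mod 47. 37⁻¹ ≡ 14 (mod 47), so λ ≡ 36.
  x = λ² - 31 - 21 = 1296 - 52 ≡ 22; y = λ·(31 - 22) - 36 ≡ 6. → (22, 6)
8G: (22, 6) + (21, 5). λ = (5 - 6)/(21 - 22) ≡ 46/46 mod 47. 46⁻¹ ≡ 46 (mod 47), so λ ≡ 1.
  x = λ² - 22 - 21 = 1 - 43 ≡ 5; y = λ·(22 - 5) - 6 ≡ 11. → (5, 11)
9G: (5, 11) + (21, 5). λ = (5 - 11)/(21 - 5) ≡ 41/16 mod 47. 16⁻¹ ≡ 3 (mod 47) since 16·3 = 48 ≡ 1, so λ ≡ 29.
  x = λ² - 5 - 21 = 841 - 26 ≡ 16; y = λ·(5 - 16) - 11 ≡ 46. → (16, 46)
10G: (16, 46) + (21, 5). λ = (5 - 46)/(21 - 16) ≡ 6/5 mod 47. 5⁻¹ ≡ 19 (mod 47) since 5·19 = 95 ≡ 1, so λ ≡ 20.
  x = λ² - 16 - 21 = 400 - 37 ≡ 34; y = λ·(16 - 34) - 46 ≡ 17. → (34, 17)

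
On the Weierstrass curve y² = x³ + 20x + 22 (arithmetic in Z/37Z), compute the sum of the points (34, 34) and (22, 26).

(34, 34) + (22, 26). λ = (26 - 34)/(22 - 34) ≡ 29/25 mod 37. 25⁻¹ ≡ 3 (mod 37) since 25·3 = 75 ≡ 1, so λ ≡ 13.
  x = λ² - 34 - 22 = 169 - 56 ≡ 2; y = λ·(34 - 2) - 34 ≡ 12. → (2, 12)

(2, 12)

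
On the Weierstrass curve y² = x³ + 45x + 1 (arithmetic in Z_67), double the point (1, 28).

(63, 5)

tangent at (1, 28): λ = (3·1² + 45)/(2·28) ≡ 48/56. 56⁻¹ ≡ 6 (mod 67) since 56·6 = 336 ≡ 1, so λ ≡ 48·6 ≡ 20.
  x = λ² - 1 - 1 = 400 - 2 ≡ 63; y = λ·(1 - 63) - 28 ≡ 5. → (63, 5)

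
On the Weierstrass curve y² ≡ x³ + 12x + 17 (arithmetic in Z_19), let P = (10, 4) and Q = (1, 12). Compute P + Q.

(17, 17)

(10, 4) + (1, 12). λ = (12 - 4)/(1 - 10) ≡ 8/10 mod 19. 10⁻¹ ≡ 2 (mod 19) since 10·2 = 20 ≡ 1, so λ ≡ 16.
  x = λ² - 10 - 1 = 256 - 11 ≡ 17; y = λ·(10 - 17) - 4 ≡ 17. → (17, 17)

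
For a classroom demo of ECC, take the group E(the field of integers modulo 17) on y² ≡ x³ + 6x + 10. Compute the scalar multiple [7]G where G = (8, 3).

Double-and-add on 7 = (111)₂. Start with G = (8, 3) for the leading 1-bit.
double: tangent at (8, 3): λ = (3·8² + 6)/(2·3) ≡ 11/6. 6⁻¹ ≡ 3 (mod 17) since 6·3 = 18 ≡ 1, so λ ≡ 11·3 ≡ 16.
  x = λ² - 8 - 8 = 256 - 16 ≡ 2; y = λ·(8 - 2) - 3 ≡ 8. → (2, 8)
add G: (2, 8) + (8, 3). λ = (3 - 8)/(8 - 2) ≡ 12/6 mod 17. 6⁻¹ ≡ 3 (mod 17) since 6·3 = 18 ≡ 1, so λ ≡ 2.
  x = λ² - 2 - 8 = 4 - 10 ≡ 11; y = λ·(2 - 11) - 8 ≡ 8. → (11, 8)
double: tangent at (11, 8): λ = (3·11² + 6)/(2·8) ≡ 12/16. 16⁻¹ ≡ 16 (mod 17) since 16·16 = 256 ≡ 1, so λ ≡ 12·16 ≡ 5.
  x = λ² - 11 - 11 = 25 - 22 ≡ 3; y = λ·(11 - 3) - 8 ≡ 15. → (3, 15)
add G: (3, 15) + (8, 3). λ = (3 - 15)/(8 - 3) ≡ 5/5 mod 17. 5⁻¹ ≡ 7 (mod 17), so λ ≡ 1.
  x = λ² - 3 - 8 = 1 - 11 ≡ 7; y = λ·(3 - 7) - 15 ≡ 15. → (7, 15)

(7, 15)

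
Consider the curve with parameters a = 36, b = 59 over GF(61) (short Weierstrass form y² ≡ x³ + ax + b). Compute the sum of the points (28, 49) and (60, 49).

(28, 49) + (60, 49). λ = (49 - 49)/(60 - 28) ≡ 0/32 mod 61. 32⁻¹ ≡ 21 (mod 61) since 32·21 = 672 ≡ 1, so λ ≡ 0.
  x = λ² - 28 - 60 = 0 - 88 ≡ 34; y = λ·(28 - 34) - 49 ≡ 12. → (34, 12)

(34, 12)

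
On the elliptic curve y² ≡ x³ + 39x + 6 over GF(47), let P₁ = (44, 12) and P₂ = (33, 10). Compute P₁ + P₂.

(45, 22)

(44, 12) + (33, 10). λ = (10 - 12)/(33 - 44) ≡ 45/36 mod 47. 36⁻¹ ≡ 17 (mod 47) since 36·17 = 612 ≡ 1, so λ ≡ 13.
  x = λ² - 44 - 33 = 169 - 77 ≡ 45; y = λ·(44 - 45) - 12 ≡ 22. → (45, 22)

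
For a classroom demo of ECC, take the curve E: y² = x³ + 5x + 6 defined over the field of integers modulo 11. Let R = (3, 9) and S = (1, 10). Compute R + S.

(3, 9) + (1, 10). λ = (10 - 9)/(1 - 3) ≡ 1/9 mod 11. 9⁻¹ ≡ 5 (mod 11), so λ ≡ 5.
  x = λ² - 3 - 1 = 25 - 4 ≡ 10; y = λ·(3 - 10) - 9 ≡ 0. → (10, 0)

(10, 0)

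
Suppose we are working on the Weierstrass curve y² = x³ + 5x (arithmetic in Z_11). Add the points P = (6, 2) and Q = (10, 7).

(0, 0)

(6, 2) + (10, 7). λ = (7 - 2)/(10 - 6) ≡ 5/4 mod 11. 4⁻¹ ≡ 3 (mod 11) since 4·3 = 12 ≡ 1, so λ ≡ 4.
  x = λ² - 6 - 10 = 16 - 16 ≡ 0; y = λ·(6 - 0) - 2 ≡ 0. → (0, 0)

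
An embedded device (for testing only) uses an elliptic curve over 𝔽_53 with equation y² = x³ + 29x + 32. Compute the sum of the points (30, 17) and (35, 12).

(42, 48)

(30, 17) + (35, 12). λ = (12 - 17)/(35 - 30) ≡ 48/5 mod 53. 5⁻¹ ≡ 32 (mod 53), so λ ≡ 52.
  x = λ² - 30 - 35 = 2704 - 65 ≡ 42; y = λ·(30 - 42) - 17 ≡ 48. → (42, 48)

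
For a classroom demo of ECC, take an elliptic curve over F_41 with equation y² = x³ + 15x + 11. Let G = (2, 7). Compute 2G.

(38, 29)

tangent at (2, 7): λ = (3·2² + 15)/(2·7) ≡ 27/14. 14⁻¹ ≡ 3 (mod 41), so λ ≡ 27·3 ≡ 40.
  x = λ² - 2 - 2 = 1600 - 4 ≡ 38; y = λ·(2 - 38) - 7 ≡ 29. → (38, 29)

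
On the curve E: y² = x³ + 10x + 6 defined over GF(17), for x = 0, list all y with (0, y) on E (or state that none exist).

x³ + 10x + 6 = 6 ≡ 6 (mod 17).
6 is a non-residue mod 17; no y exists.

none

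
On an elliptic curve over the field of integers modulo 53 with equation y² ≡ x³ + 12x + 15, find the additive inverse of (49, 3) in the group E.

(49, 50)

-(49, 3) = (49, -3 mod 53) = (49, 50).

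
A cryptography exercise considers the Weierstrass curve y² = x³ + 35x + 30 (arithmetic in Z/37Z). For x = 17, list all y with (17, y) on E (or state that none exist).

5, 32

x³ + 35x + 30 = 5538 ≡ 25 (mod 37).
Square roots of 25 mod 37: 5 and 32 (since 5² = 25 ≡ 25).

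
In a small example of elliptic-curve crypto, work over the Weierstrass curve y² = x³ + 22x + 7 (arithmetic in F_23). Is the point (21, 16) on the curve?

no

y² = 16² ≡ 3; x³ + 22x + 7 = 9730 ≡ 1 (mod 23). 3 ≠ 1.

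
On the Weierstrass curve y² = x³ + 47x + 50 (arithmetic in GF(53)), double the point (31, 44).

tangent at (31, 44): λ = (3·31² + 47)/(2·44) ≡ 15/35. 35⁻¹ ≡ 50 (mod 53), so λ ≡ 15·50 ≡ 8.
  x = λ² - 31 - 31 = 64 - 62 ≡ 2; y = λ·(31 - 2) - 44 ≡ 29. → (2, 29)

(2, 29)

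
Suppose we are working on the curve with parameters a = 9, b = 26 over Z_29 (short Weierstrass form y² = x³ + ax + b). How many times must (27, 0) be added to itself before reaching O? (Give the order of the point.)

2

2P: (27, 0) + (27, 0): same x and y₁ ≡ -y₂, so the sum is O.
2P = O, so the order is 2.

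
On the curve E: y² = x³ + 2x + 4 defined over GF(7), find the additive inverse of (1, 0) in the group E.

(1, 0)

-(1, 0) = (1, -0 mod 7) = (1, 0).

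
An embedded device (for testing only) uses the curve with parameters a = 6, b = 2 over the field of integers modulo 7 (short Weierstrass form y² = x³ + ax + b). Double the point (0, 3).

(1, 3)

tangent at (0, 3): λ = (3·0² + 6)/(2·3) ≡ 6/6. 6⁻¹ ≡ 6 (mod 7) since 6·6 = 36 ≡ 1, so λ ≡ 6·6 ≡ 1.
  x = λ² - 0 - 0 = 1 - 0 ≡ 1; y = λ·(0 - 1) - 3 ≡ 3. → (1, 3)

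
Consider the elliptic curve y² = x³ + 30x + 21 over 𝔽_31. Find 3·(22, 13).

Write Q = (22, 13).
Repeated addition: build up to 3Q.
2Q: tangent at (22, 13): λ = (3·22² + 30)/(2·13) ≡ 25/26. 26⁻¹ ≡ 6 (mod 31) since 26·6 = 156 ≡ 1, so λ ≡ 25·6 ≡ 26.
  x = λ² - 22 - 22 = 676 - 44 ≡ 12; y = λ·(22 - 12) - 13 ≡ 30. → (12, 30)
3Q: (12, 30) + (22, 13). λ = (13 - 30)/(22 - 12) ≡ 14/10 mod 31. 10⁻¹ ≡ 28 (mod 31), so λ ≡ 20.
  x = λ² - 12 - 22 = 400 - 34 ≡ 25; y = λ·(12 - 25) - 30 ≡ 20. → (25, 20)

(25, 20)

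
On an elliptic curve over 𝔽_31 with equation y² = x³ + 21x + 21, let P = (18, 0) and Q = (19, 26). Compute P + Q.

(18, 0) + (19, 26). λ = (26 - 0)/(19 - 18) ≡ 26/1 mod 31. 1⁻¹ ≡ 1 (mod 31), so λ ≡ 26.
  x = λ² - 18 - 19 = 676 - 37 ≡ 19; y = λ·(18 - 19) - 0 ≡ 5. → (19, 5)

(19, 5)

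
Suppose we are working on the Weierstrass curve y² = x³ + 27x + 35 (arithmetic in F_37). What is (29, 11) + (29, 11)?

tangent at (29, 11): λ = (3·29² + 27)/(2·11) ≡ 34/22. 22⁻¹ ≡ 32 (mod 37), so λ ≡ 34·32 ≡ 15.
  x = λ² - 29 - 29 = 225 - 58 ≡ 19; y = λ·(29 - 19) - 11 ≡ 28. → (19, 28)

(19, 28)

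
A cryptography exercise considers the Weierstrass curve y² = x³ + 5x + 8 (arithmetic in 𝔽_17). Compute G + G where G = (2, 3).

(13, 14)

tangent at (2, 3): λ = (3·2² + 5)/(2·3) ≡ 0/6. 6⁻¹ ≡ 3 (mod 17) since 6·3 = 18 ≡ 1, so λ ≡ 0·3 ≡ 0.
  x = λ² - 2 - 2 = 0 - 4 ≡ 13; y = λ·(2 - 13) - 3 ≡ 14. → (13, 14)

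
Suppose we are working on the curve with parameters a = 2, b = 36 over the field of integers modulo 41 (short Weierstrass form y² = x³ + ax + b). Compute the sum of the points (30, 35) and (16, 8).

(37, 13)

(30, 35) + (16, 8). λ = (8 - 35)/(16 - 30) ≡ 14/27 mod 41. 27⁻¹ ≡ 38 (mod 41) since 27·38 = 1026 ≡ 1, so λ ≡ 40.
  x = λ² - 30 - 16 = 1600 - 46 ≡ 37; y = λ·(30 - 37) - 35 ≡ 13. → (37, 13)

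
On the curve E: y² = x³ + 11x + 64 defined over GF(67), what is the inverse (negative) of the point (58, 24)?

-(58, 24) = (58, -24 mod 67) = (58, 43).

(58, 43)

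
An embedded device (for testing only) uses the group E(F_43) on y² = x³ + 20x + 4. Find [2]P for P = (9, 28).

tangent at (9, 28): λ = (3·9² + 20)/(2·28) ≡ 5/13. 13⁻¹ ≡ 10 (mod 43), so λ ≡ 5·10 ≡ 7.
  x = λ² - 9 - 9 = 49 - 18 ≡ 31; y = λ·(9 - 31) - 28 ≡ 33. → (31, 33)

(31, 33)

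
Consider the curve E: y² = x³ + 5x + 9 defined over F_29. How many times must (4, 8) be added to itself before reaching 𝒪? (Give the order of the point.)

12

2P: tangent at (4, 8): λ = (3·4² + 5)/(2·8) ≡ 24/16. 16⁻¹ ≡ 20 (mod 29) since 16·20 = 320 ≡ 1, so λ ≡ 24·20 ≡ 16.
  x = λ² - 4 - 4 = 256 - 8 ≡ 16; y = λ·(4 - 16) - 8 ≡ 3. → (16, 3)
3P: (16, 3) + (4, 8). λ = (8 - 3)/(4 - 16) ≡ 5/17 mod 29. 17⁻¹ ≡ 12 (mod 29) since 17·12 = 204 ≡ 1, so λ ≡ 2.
  x = λ² - 16 - 4 = 4 - 20 ≡ 13; y = λ·(16 - 13) - 3 ≡ 3. → (13, 3)
4P: (13, 3) + (4, 8). λ = (8 - 3)/(4 - 13) ≡ 5/20 mod 29. 20⁻¹ ≡ 16 (mod 29), so λ ≡ 22.
  x = λ² - 13 - 4 = 484 - 17 ≡ 3; y = λ·(13 - 3) - 3 ≡ 14. → (3, 14)
5P: (3, 14) + (4, 8). λ = (8 - 14)/(4 - 3) ≡ 23/1 mod 29. 1⁻¹ ≡ 1 (mod 29) since 1·1 = 1 ≡ 1, so λ ≡ 23.
  x = λ² - 3 - 4 = 529 - 7 ≡ 0; y = λ·(3 - 0) - 14 ≡ 26. → (0, 26)
6P: (0, 26) + (4, 8). λ = (8 - 26)/(4 - 0) ≡ 11/4 mod 29. 4⁻¹ ≡ 22 (mod 29), so λ ≡ 10.
  x = λ² - 0 - 4 = 100 - 4 ≡ 9; y = λ·(0 - 9) - 26 ≡ 0. → (9, 0)
7P: (9, 0) + (4, 8). λ = (8 - 0)/(4 - 9) ≡ 8/24 mod 29. 24⁻¹ ≡ 23 (mod 29), so λ ≡ 10.
  x = λ² - 9 - 4 = 100 - 13 ≡ 0; y = λ·(9 - 0) - 0 ≡ 3. → (0, 3)
8P: (0, 3) + (4, 8). λ = (8 - 3)/(4 - 0) ≡ 5/4 mod 29. 4⁻¹ ≡ 22 (mod 29) since 4·22 = 88 ≡ 1, so λ ≡ 23.
  x = λ² - 0 - 4 = 529 - 4 ≡ 3; y = λ·(0 - 3) - 3 ≡ 15. → (3, 15)
9P: (3, 15) + (4, 8). λ = (8 - 15)/(4 - 3) ≡ 22/1 mod 29. 1⁻¹ ≡ 1 (mod 29), so λ ≡ 22.
  x = λ² - 3 - 4 = 484 - 7 ≡ 13; y = λ·(3 - 13) - 15 ≡ 26. → (13, 26)
10P: (13, 26) + (4, 8). λ = (8 - 26)/(4 - 13) ≡ 11/20 mod 29. 20⁻¹ ≡ 16 (mod 29), so λ ≡ 2.
  x = λ² - 13 - 4 = 4 - 17 ≡ 16; y = λ·(13 - 16) - 26 ≡ 26. → (16, 26)
11P: (16, 26) + (4, 8). λ = (8 - 26)/(4 - 16) ≡ 11/17 mod 29. 17⁻¹ ≡ 12 (mod 29), so λ ≡ 16.
  x = λ² - 16 - 4 = 256 - 20 ≡ 4; y = λ·(16 - 4) - 26 ≡ 21. → (4, 21)
12P: (4, 21) + (4, 8): same x and y₁ ≡ -y₂, so the sum is 𝒪.
12P = 𝒪, so the order is 12.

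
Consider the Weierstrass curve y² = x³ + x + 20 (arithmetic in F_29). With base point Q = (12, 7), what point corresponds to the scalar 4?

(0, 7)

Double-and-add on 4 = (100)₂. Start with Q = (12, 7) for the leading 1-bit.
double: tangent at (12, 7): λ = (3·12² + 1)/(2·7) ≡ 27/14. 14⁻¹ ≡ 27 (mod 29), so λ ≡ 27·27 ≡ 4.
  x = λ² - 12 - 12 = 16 - 24 ≡ 21; y = λ·(12 - 21) - 7 ≡ 15. → (21, 15)
double: tangent at (21, 15): λ = (3·21² + 1)/(2·15) ≡ 19/1. 1⁻¹ ≡ 1 (mod 29), so λ ≡ 19·1 ≡ 19.
  x = λ² - 21 - 21 = 361 - 42 ≡ 0; y = λ·(21 - 0) - 15 ≡ 7. → (0, 7)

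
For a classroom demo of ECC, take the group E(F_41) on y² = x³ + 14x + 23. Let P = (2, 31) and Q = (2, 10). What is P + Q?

The two points share x = 2 and their y-coordinates satisfy 31 + 10 ≡ 0 (mod 41), so they are inverses. Their sum is ∞.

O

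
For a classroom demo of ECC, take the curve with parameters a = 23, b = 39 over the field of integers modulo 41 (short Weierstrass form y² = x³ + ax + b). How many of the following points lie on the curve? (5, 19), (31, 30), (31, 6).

2

(5, 19): 19² ≡ 33, rhs ≡ 33 → on.
(31, 30): 30² ≡ 39, rhs ≡ 39 → on.
(31, 6): 6² ≡ 36, rhs ≡ 39 → off.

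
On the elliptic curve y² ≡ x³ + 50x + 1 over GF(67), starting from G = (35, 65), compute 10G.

Repeated addition: build up to 10G.
2G: tangent at (35, 65): λ = (3·35² + 50)/(2·65) ≡ 40/63. 63⁻¹ ≡ 50 (mod 67) since 63·50 = 3150 ≡ 1, so λ ≡ 40·50 ≡ 57.
  x = λ² - 35 - 35 = 3249 - 70 ≡ 30; y = λ·(35 - 30) - 65 ≡ 19. → (30, 19)
3G: (30, 19) + (35, 65). λ = (65 - 19)/(35 - 30) ≡ 46/5 mod 67. 5⁻¹ ≡ 27 (mod 67) since 5·27 = 135 ≡ 1, so λ ≡ 36.
  x = λ² - 30 - 35 = 1296 - 65 ≡ 25; y = λ·(30 - 25) - 19 ≡ 27. → (25, 27)
4G: (25, 27) + (35, 65). λ = (65 - 27)/(35 - 25) ≡ 38/10 mod 67. 10⁻¹ ≡ 47 (mod 67) since 10·47 = 470 ≡ 1, so λ ≡ 44.
  x = λ² - 25 - 35 = 1936 - 60 ≡ 0; y = λ·(25 - 0) - 27 ≡ 1. → (0, 1)
5G: (0, 1) + (35, 65). λ = (65 - 1)/(35 - 0) ≡ 64/35 mod 67. 35⁻¹ ≡ 23 (mod 67), so λ ≡ 65.
  x = λ² - 0 - 35 = 4225 - 35 ≡ 36; y = λ·(0 - 36) - 1 ≡ 4. → (36, 4)
6G: (36, 4) + (35, 65). λ = (65 - 4)/(35 - 36) ≡ 61/66 mod 67. 66⁻¹ ≡ 66 (mod 67), so λ ≡ 6.
  x = λ² - 36 - 35 = 36 - 71 ≡ 32; y = λ·(36 - 32) - 4 ≡ 20. → (32, 20)
7G: (32, 20) + (35, 65). λ = (65 - 20)/(35 - 32) ≡ 45/3 mod 67. 3⁻¹ ≡ 45 (mod 67), so λ ≡ 15.
  x = λ² - 32 - 35 = 225 - 67 ≡ 24; y = λ·(32 - 24) - 20 ≡ 33. → (24, 33)
8G: (24, 33) + (35, 65). λ = (65 - 33)/(35 - 24) ≡ 32/11 mod 67. 11⁻¹ ≡ 61 (mod 67), so λ ≡ 9.
  x = λ² - 24 - 35 = 81 - 59 ≡ 22; y = λ·(24 - 22) - 33 ≡ 52. → (22, 52)
9G: (22, 52) + (35, 65). λ = (65 - 52)/(35 - 22) ≡ 13/13 mod 67. 13⁻¹ ≡ 31 (mod 67) since 13·31 = 403 ≡ 1, so λ ≡ 1.
  x = λ² - 22 - 35 = 1 - 57 ≡ 11; y = λ·(22 - 11) - 52 ≡ 26. → (11, 26)
10G: (11, 26) + (35, 65). λ = (65 - 26)/(35 - 11) ≡ 39/24 mod 67. 24⁻¹ ≡ 14 (mod 67), so λ ≡ 10.
  x = λ² - 11 - 35 = 100 - 46 ≡ 54; y = λ·(11 - 54) - 26 ≡ 13. → (54, 13)

(54, 13)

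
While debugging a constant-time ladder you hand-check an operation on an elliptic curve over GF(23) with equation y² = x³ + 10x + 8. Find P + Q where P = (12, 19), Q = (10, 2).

(10, 21)

(12, 19) + (10, 2). λ = (2 - 19)/(10 - 12) ≡ 6/21 mod 23. 21⁻¹ ≡ 11 (mod 23), so λ ≡ 20.
  x = λ² - 12 - 10 = 400 - 22 ≡ 10; y = λ·(12 - 10) - 19 ≡ 21. → (10, 21)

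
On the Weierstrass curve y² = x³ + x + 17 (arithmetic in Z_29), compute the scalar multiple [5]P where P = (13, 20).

Double-and-add on 5 = (101)₂. Start with P = (13, 20) for the leading 1-bit.
double: tangent at (13, 20): λ = (3·13² + 1)/(2·20) ≡ 15/11. 11⁻¹ ≡ 8 (mod 29), so λ ≡ 15·8 ≡ 4.
  x = λ² - 13 - 13 = 16 - 26 ≡ 19; y = λ·(13 - 19) - 20 ≡ 14. → (19, 14)
double: tangent at (19, 14): λ = (3·19² + 1)/(2·14) ≡ 11/28. 28⁻¹ ≡ 28 (mod 29), so λ ≡ 11·28 ≡ 18.
  x = λ² - 19 - 19 = 324 - 38 ≡ 25; y = λ·(19 - 25) - 14 ≡ 23. → (25, 23)
add P: (25, 23) + (13, 20). λ = (20 - 23)/(13 - 25) ≡ 26/17 mod 29. 17⁻¹ ≡ 12 (mod 29) since 17·12 = 204 ≡ 1, so λ ≡ 22.
  x = λ² - 25 - 13 = 484 - 38 ≡ 11; y = λ·(25 - 11) - 23 ≡ 24. → (11, 24)

(11, 24)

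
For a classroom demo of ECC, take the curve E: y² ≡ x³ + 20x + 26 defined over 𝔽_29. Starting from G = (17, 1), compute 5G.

Repeated addition: build up to 5G.
2G: tangent at (17, 1): λ = (3·17² + 20)/(2·1) ≡ 17/2. 2⁻¹ ≡ 15 (mod 29) since 2·15 = 30 ≡ 1, so λ ≡ 17·15 ≡ 23.
  x = λ² - 17 - 17 = 529 - 34 ≡ 2; y = λ·(17 - 2) - 1 ≡ 25. → (2, 25)
3G: (2, 25) + (17, 1). λ = (1 - 25)/(17 - 2) ≡ 5/15 mod 29. 15⁻¹ ≡ 2 (mod 29), so λ ≡ 10.
  x = λ² - 2 - 17 = 100 - 19 ≡ 23; y = λ·(2 - 23) - 25 ≡ 26. → (23, 26)
4G: (23, 26) + (17, 1). λ = (1 - 26)/(17 - 23) ≡ 4/23 mod 29. 23⁻¹ ≡ 24 (mod 29) since 23·24 = 552 ≡ 1, so λ ≡ 9.
  x = λ² - 23 - 17 = 81 - 40 ≡ 12; y = λ·(23 - 12) - 26 ≡ 15. → (12, 15)
5G: (12, 15) + (17, 1). λ = (1 - 15)/(17 - 12) ≡ 15/5 mod 29. 5⁻¹ ≡ 6 (mod 29), so λ ≡ 3.
  x = λ² - 12 - 17 = 9 - 29 ≡ 9; y = λ·(12 - 9) - 15 ≡ 23. → (9, 23)

(9, 23)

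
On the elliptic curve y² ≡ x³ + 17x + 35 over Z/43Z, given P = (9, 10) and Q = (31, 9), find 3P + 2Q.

(30, 5)

First 3P:
Repeated addition: build up to 3P.
2P: tangent at (9, 10): λ = (3·9² + 17)/(2·10) ≡ 2/20. 20⁻¹ ≡ 28 (mod 43), so λ ≡ 2·28 ≡ 13.
  x = λ² - 9 - 9 = 169 - 18 ≡ 22; y = λ·(9 - 22) - 10 ≡ 36. → (22, 36)
3P: (22, 36) + (9, 10). λ = (10 - 36)/(9 - 22) ≡ 17/30 mod 43. 30⁻¹ ≡ 33 (mod 43), so λ ≡ 2.
  x = λ² - 22 - 9 = 4 - 31 ≡ 16; y = λ·(22 - 16) - 36 ≡ 19. → (16, 19)
3P = (16, 19).
Next 2Q:
Repeated addition: build up to 2Q.
2Q: tangent at (31, 9): λ = (3·31² + 17)/(2·9) ≡ 19/18. 18⁻¹ ≡ 12 (mod 43), so λ ≡ 19·12 ≡ 13.
  x = λ² - 31 - 31 = 169 - 62 ≡ 21; y = λ·(31 - 21) - 9 ≡ 35. → (21, 35)
2Q = (21, 35).
Finally 3P + 2Q:
(16, 19) + (21, 35). λ = (35 - 19)/(21 - 16) ≡ 16/5 mod 43. 5⁻¹ ≡ 26 (mod 43), so λ ≡ 29.
  x = λ² - 16 - 21 = 841 - 37 ≡ 30; y = λ·(16 - 30) - 19 ≡ 5. → (30, 5)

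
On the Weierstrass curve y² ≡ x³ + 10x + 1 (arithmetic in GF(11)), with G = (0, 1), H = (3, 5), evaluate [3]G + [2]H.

First 3G:
Repeated addition: build up to 3G.
2G: tangent at (0, 1): λ = (3·0² + 10)/(2·1) ≡ 10/2. 2⁻¹ ≡ 6 (mod 11) since 2·6 = 12 ≡ 1, so λ ≡ 10·6 ≡ 5.
  x = λ² - 0 - 0 = 25 - 0 ≡ 3; y = λ·(0 - 3) - 1 ≡ 6. → (3, 6)
3G: (3, 6) + (0, 1). λ = (1 - 6)/(0 - 3) ≡ 6/8 mod 11. 8⁻¹ ≡ 7 (mod 11) since 8·7 = 56 ≡ 1, so λ ≡ 9.
  x = λ² - 3 - 0 = 81 - 3 ≡ 1; y = λ·(3 - 1) - 6 ≡ 1. → (1, 1)
3G = (1, 1).
Next 2H:
Repeated addition: build up to 2H.
2H: tangent at (3, 5): λ = (3·3² + 10)/(2·5) ≡ 4/10. 10⁻¹ ≡ 10 (mod 11), so λ ≡ 4·10 ≡ 7.
  x = λ² - 3 - 3 = 49 - 6 ≡ 10; y = λ·(3 - 10) - 5 ≡ 1. → (10, 1)
2H = (10, 1).
Finally 3G + 2H:
(1, 1) + (10, 1). λ = (1 - 1)/(10 - 1) ≡ 0/9 mod 11. 9⁻¹ ≡ 5 (mod 11), so λ ≡ 0.
  x = λ² - 1 - 10 = 0 - 11 ≡ 0; y = λ·(1 - 0) - 1 ≡ 10. → (0, 10)

(0, 10)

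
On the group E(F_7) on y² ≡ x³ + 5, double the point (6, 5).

tangent at (6, 5): λ = (3·6² + 0)/(2·5) ≡ 3/3. 3⁻¹ ≡ 5 (mod 7), so λ ≡ 3·5 ≡ 1.
  x = λ² - 6 - 6 = 1 - 12 ≡ 3; y = λ·(6 - 3) - 5 ≡ 5. → (3, 5)

(3, 5)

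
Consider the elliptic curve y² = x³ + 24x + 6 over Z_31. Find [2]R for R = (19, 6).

tangent at (19, 6): λ = (3·19² + 24)/(2·6) ≡ 22/12. 12⁻¹ ≡ 13 (mod 31), so λ ≡ 22·13 ≡ 7.
  x = λ² - 19 - 19 = 49 - 38 ≡ 11; y = λ·(19 - 11) - 6 ≡ 19. → (11, 19)

(11, 19)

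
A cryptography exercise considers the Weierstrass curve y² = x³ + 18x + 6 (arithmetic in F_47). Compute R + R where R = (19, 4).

(27, 23)

tangent at (19, 4): λ = (3·19² + 18)/(2·4) ≡ 20/8. 8⁻¹ ≡ 6 (mod 47) since 8·6 = 48 ≡ 1, so λ ≡ 20·6 ≡ 26.
  x = λ² - 19 - 19 = 676 - 38 ≡ 27; y = λ·(19 - 27) - 4 ≡ 23. → (27, 23)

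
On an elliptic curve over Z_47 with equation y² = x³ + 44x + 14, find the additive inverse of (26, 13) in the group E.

-(26, 13) = (26, -13 mod 47) = (26, 34).

(26, 34)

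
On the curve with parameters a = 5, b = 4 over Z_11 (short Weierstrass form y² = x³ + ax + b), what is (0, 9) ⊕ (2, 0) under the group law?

(10, 3)

(0, 9) + (2, 0). λ = (0 - 9)/(2 - 0) ≡ 2/2 mod 11. 2⁻¹ ≡ 6 (mod 11), so λ ≡ 1.
  x = λ² - 0 - 2 = 1 - 2 ≡ 10; y = λ·(0 - 10) - 9 ≡ 3. → (10, 3)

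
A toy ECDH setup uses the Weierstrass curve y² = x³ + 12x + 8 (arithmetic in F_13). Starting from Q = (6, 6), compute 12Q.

(10, 6)

Double-and-add on 12 = (1100)₂. Start with Q = (6, 6) for the leading 1-bit.
double: tangent at (6, 6): λ = (3·6² + 12)/(2·6) ≡ 3/12. 12⁻¹ ≡ 12 (mod 13), so λ ≡ 3·12 ≡ 10.
  x = λ² - 6 - 6 = 100 - 12 ≡ 10; y = λ·(6 - 10) - 6 ≡ 6. → (10, 6)
add Q: (10, 6) + (6, 6). λ = (6 - 6)/(6 - 10) ≡ 0/9 mod 13. 9⁻¹ ≡ 3 (mod 13) since 9·3 = 27 ≡ 1, so λ ≡ 0.
  x = λ² - 10 - 6 = 0 - 16 ≡ 10; y = λ·(10 - 10) - 6 ≡ 7. → (10, 7)
double: tangent at (10, 7): λ = (3·10² + 12)/(2·7) ≡ 0/1. 1⁻¹ ≡ 1 (mod 13), so λ ≡ 0·1 ≡ 0.
  x = λ² - 10 - 10 = 0 - 20 ≡ 6; y = λ·(10 - 6) - 7 ≡ 6. → (6, 6)
double: tangent at (6, 6): λ = (3·6² + 12)/(2·6) ≡ 3/12. 12⁻¹ ≡ 12 (mod 13), so λ ≡ 3·12 ≡ 10.
  x = λ² - 6 - 6 = 100 - 12 ≡ 10; y = λ·(6 - 10) - 6 ≡ 6. → (10, 6)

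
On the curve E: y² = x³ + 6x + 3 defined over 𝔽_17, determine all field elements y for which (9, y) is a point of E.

2, 15

x³ + 6x + 3 = 786 ≡ 4 (mod 17).
Square roots of 4 mod 17: 2 and 15 (since 2² = 4 ≡ 4).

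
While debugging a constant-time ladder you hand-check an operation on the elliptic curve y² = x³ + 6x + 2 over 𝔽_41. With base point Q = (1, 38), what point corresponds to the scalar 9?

(39, 8)

Repeated addition: build up to 9Q.
2Q: tangent at (1, 38): λ = (3·1² + 6)/(2·38) ≡ 9/35. 35⁻¹ ≡ 34 (mod 41) since 35·34 = 1190 ≡ 1, so λ ≡ 9·34 ≡ 19.
  x = λ² - 1 - 1 = 361 - 2 ≡ 31; y = λ·(1 - 31) - 38 ≡ 7. → (31, 7)
3Q: (31, 7) + (1, 38). λ = (38 - 7)/(1 - 31) ≡ 31/11 mod 41. 11⁻¹ ≡ 15 (mod 41) since 11·15 = 165 ≡ 1, so λ ≡ 14.
  x = λ² - 31 - 1 = 196 - 32 ≡ 0; y = λ·(31 - 0) - 7 ≡ 17. → (0, 17)
4Q: (0, 17) + (1, 38). λ = (38 - 17)/(1 - 0) ≡ 21/1 mod 41. 1⁻¹ ≡ 1 (mod 41), so λ ≡ 21.
  x = λ² - 0 - 1 = 441 - 1 ≡ 30; y = λ·(0 - 30) - 17 ≡ 9. → (30, 9)
5Q: (30, 9) + (1, 38). λ = (38 - 9)/(1 - 30) ≡ 29/12 mod 41. 12⁻¹ ≡ 24 (mod 41), so λ ≡ 40.
  x = λ² - 30 - 1 = 1600 - 31 ≡ 11; y = λ·(30 - 11) - 9 ≡ 13. → (11, 13)
6Q: (11, 13) + (1, 38). λ = (38 - 13)/(1 - 11) ≡ 25/31 mod 41. 31⁻¹ ≡ 4 (mod 41), so λ ≡ 18.
  x = λ² - 11 - 1 = 324 - 12 ≡ 25; y = λ·(11 - 25) - 13 ≡ 22. → (25, 22)
7Q: (25, 22) + (1, 38). λ = (38 - 22)/(1 - 25) ≡ 16/17 mod 41. 17⁻¹ ≡ 29 (mod 41) since 17·29 = 493 ≡ 1, so λ ≡ 13.
  x = λ² - 25 - 1 = 169 - 26 ≡ 20; y = λ·(25 - 20) - 22 ≡ 2. → (20, 2)
8Q: (20, 2) + (1, 38). λ = (38 - 2)/(1 - 20) ≡ 36/22 mod 41. 22⁻¹ ≡ 28 (mod 41), so λ ≡ 24.
  x = λ² - 20 - 1 = 576 - 21 ≡ 22; y = λ·(20 - 22) - 2 ≡ 32. → (22, 32)
9Q: (22, 32) + (1, 38). λ = (38 - 32)/(1 - 22) ≡ 6/20 mod 41. 20⁻¹ ≡ 39 (mod 41) since 20·39 = 780 ≡ 1, so λ ≡ 29.
  x = λ² - 22 - 1 = 841 - 23 ≡ 39; y = λ·(22 - 39) - 32 ≡ 8. → (39, 8)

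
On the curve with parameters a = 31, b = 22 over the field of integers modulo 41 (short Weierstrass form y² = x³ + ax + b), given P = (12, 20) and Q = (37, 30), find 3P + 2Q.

First 3P:
Repeated addition: build up to 3P.
2P: tangent at (12, 20): λ = (3·12² + 31)/(2·20) ≡ 12/40. 40⁻¹ ≡ 40 (mod 41), so λ ≡ 12·40 ≡ 29.
  x = λ² - 12 - 12 = 841 - 24 ≡ 38; y = λ·(12 - 38) - 20 ≡ 5. → (38, 5)
3P: (38, 5) + (12, 20). λ = (20 - 5)/(12 - 38) ≡ 15/15 mod 41. 15⁻¹ ≡ 11 (mod 41), so λ ≡ 1.
  x = λ² - 38 - 12 = 1 - 50 ≡ 33; y = λ·(38 - 33) - 5 ≡ 0. → (33, 0)
3P = (33, 0).
Next 2Q:
Repeated addition: build up to 2Q.
2Q: tangent at (37, 30): λ = (3·37² + 31)/(2·30) ≡ 38/19. 19⁻¹ ≡ 13 (mod 41), so λ ≡ 38·13 ≡ 2.
  x = λ² - 37 - 37 = 4 - 74 ≡ 12; y = λ·(37 - 12) - 30 ≡ 20. → (12, 20)
2Q = (12, 20).
Finally 3P + 2Q:
(33, 0) + (12, 20). λ = (20 - 0)/(12 - 33) ≡ 20/20 mod 41. 20⁻¹ ≡ 39 (mod 41), so λ ≡ 1.
  x = λ² - 33 - 12 = 1 - 45 ≡ 38; y = λ·(33 - 38) - 0 ≡ 36. → (38, 36)

(38, 36)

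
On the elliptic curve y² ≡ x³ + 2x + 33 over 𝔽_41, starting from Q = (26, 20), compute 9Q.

(35, 25)

Repeated addition: build up to 9Q.
2Q: tangent at (26, 20): λ = (3·26² + 2)/(2·20) ≡ 21/40. 40⁻¹ ≡ 40 (mod 41) since 40·40 = 1600 ≡ 1, so λ ≡ 21·40 ≡ 20.
  x = λ² - 26 - 26 = 400 - 52 ≡ 20; y = λ·(26 - 20) - 20 ≡ 18. → (20, 18)
3Q: (20, 18) + (26, 20). λ = (20 - 18)/(26 - 20) ≡ 2/6 mod 41. 6⁻¹ ≡ 7 (mod 41), so λ ≡ 14.
  x = λ² - 20 - 26 = 196 - 46 ≡ 27; y = λ·(20 - 27) - 18 ≡ 7. → (27, 7)
4Q: (27, 7) + (26, 20). λ = (20 - 7)/(26 - 27) ≡ 13/40 mod 41. 40⁻¹ ≡ 40 (mod 41), so λ ≡ 28.
  x = λ² - 27 - 26 = 784 - 53 ≡ 34; y = λ·(27 - 34) - 7 ≡ 2. → (34, 2)
5Q: (34, 2) + (26, 20). λ = (20 - 2)/(26 - 34) ≡ 18/33 mod 41. 33⁻¹ ≡ 5 (mod 41), so λ ≡ 8.
  x = λ² - 34 - 26 = 64 - 60 ≡ 4; y = λ·(34 - 4) - 2 ≡ 33. → (4, 33)
6Q: (4, 33) + (26, 20). λ = (20 - 33)/(26 - 4) ≡ 28/22 mod 41. 22⁻¹ ≡ 28 (mod 41) since 22·28 = 616 ≡ 1, so λ ≡ 5.
  x = λ² - 4 - 26 = 25 - 30 ≡ 36; y = λ·(4 - 36) - 33 ≡ 12. → (36, 12)
7Q: (36, 12) + (26, 20). λ = (20 - 12)/(26 - 36) ≡ 8/31 mod 41. 31⁻¹ ≡ 4 (mod 41) since 31·4 = 124 ≡ 1, so λ ≡ 32.
  x = λ² - 36 - 26 = 1024 - 62 ≡ 19; y = λ·(36 - 19) - 12 ≡ 40. → (19, 40)
8Q: (19, 40) + (26, 20). λ = (20 - 40)/(26 - 19) ≡ 21/7 mod 41. 7⁻¹ ≡ 6 (mod 41), so λ ≡ 3.
  x = λ² - 19 - 26 = 9 - 45 ≡ 5; y = λ·(19 - 5) - 40 ≡ 2. → (5, 2)
9Q: (5, 2) + (26, 20). λ = (20 - 2)/(26 - 5) ≡ 18/21 mod 41. 21⁻¹ ≡ 2 (mod 41), so λ ≡ 36.
  x = λ² - 5 - 26 = 1296 - 31 ≡ 35; y = λ·(5 - 35) - 2 ≡ 25. → (35, 25)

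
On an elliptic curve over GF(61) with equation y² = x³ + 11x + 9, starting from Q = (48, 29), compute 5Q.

Repeated addition: build up to 5Q.
2Q: tangent at (48, 29): λ = (3·48² + 11)/(2·29) ≡ 30/58. 58⁻¹ ≡ 20 (mod 61), so λ ≡ 30·20 ≡ 51.
  x = λ² - 48 - 48 = 2601 - 96 ≡ 4; y = λ·(48 - 4) - 29 ≡ 19. → (4, 19)
3Q: (4, 19) + (48, 29). λ = (29 - 19)/(48 - 4) ≡ 10/44 mod 61. 44⁻¹ ≡ 43 (mod 61), so λ ≡ 3.
  x = λ² - 4 - 48 = 9 - 52 ≡ 18; y = λ·(4 - 18) - 19 ≡ 0. → (18, 0)
4Q: (18, 0) + (48, 29). λ = (29 - 0)/(48 - 18) ≡ 29/30 mod 61. 30⁻¹ ≡ 59 (mod 61) since 30·59 = 1770 ≡ 1, so λ ≡ 3.
  x = λ² - 18 - 48 = 9 - 66 ≡ 4; y = λ·(18 - 4) - 0 ≡ 42. → (4, 42)
5Q: (4, 42) + (48, 29). λ = (29 - 42)/(48 - 4) ≡ 48/44 mod 61. 44⁻¹ ≡ 43 (mod 61) since 44·43 = 1892 ≡ 1, so λ ≡ 51.
  x = λ² - 4 - 48 = 2601 - 52 ≡ 48; y = λ·(4 - 48) - 42 ≡ 32. → (48, 32)

(48, 32)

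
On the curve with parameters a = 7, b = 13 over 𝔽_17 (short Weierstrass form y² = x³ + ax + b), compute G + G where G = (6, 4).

(1, 2)

tangent at (6, 4): λ = (3·6² + 7)/(2·4) ≡ 13/8. 8⁻¹ ≡ 15 (mod 17), so λ ≡ 13·15 ≡ 8.
  x = λ² - 6 - 6 = 64 - 12 ≡ 1; y = λ·(6 - 1) - 4 ≡ 2. → (1, 2)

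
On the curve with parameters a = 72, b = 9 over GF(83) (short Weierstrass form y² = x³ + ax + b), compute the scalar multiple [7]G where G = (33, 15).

(76, 18)

Double-and-add on 7 = (111)₂. Start with G = (33, 15) for the leading 1-bit.
double: tangent at (33, 15): λ = (3·33² + 72)/(2·15) ≡ 19/30. 30⁻¹ ≡ 36 (mod 83), so λ ≡ 19·36 ≡ 20.
  x = λ² - 33 - 33 = 400 - 66 ≡ 2; y = λ·(33 - 2) - 15 ≡ 24. → (2, 24)
add G: (2, 24) + (33, 15). λ = (15 - 24)/(33 - 2) ≡ 74/31 mod 83. 31⁻¹ ≡ 75 (mod 83) since 31·75 = 2325 ≡ 1, so λ ≡ 72.
  x = λ² - 2 - 33 = 5184 - 35 ≡ 3; y = λ·(2 - 3) - 24 ≡ 70. → (3, 70)
double: tangent at (3, 70): λ = (3·3² + 72)/(2·70) ≡ 16/57. 57⁻¹ ≡ 67 (mod 83), so λ ≡ 16·67 ≡ 76.
  x = λ² - 3 - 3 = 5776 - 6 ≡ 43; y = λ·(3 - 43) - 70 ≡ 44. → (43, 44)
add G: (43, 44) + (33, 15). λ = (15 - 44)/(33 - 43) ≡ 54/73 mod 83. 73⁻¹ ≡ 58 (mod 83) since 73·58 = 4234 ≡ 1, so λ ≡ 61.
  x = λ² - 43 - 33 = 3721 - 76 ≡ 76; y = λ·(43 - 76) - 44 ≡ 18. → (76, 18)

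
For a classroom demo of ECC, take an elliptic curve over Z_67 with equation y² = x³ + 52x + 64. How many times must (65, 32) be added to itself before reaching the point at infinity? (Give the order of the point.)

2P: tangent at (65, 32): λ = (3·65² + 52)/(2·32) ≡ 64/64. 64⁻¹ ≡ 22 (mod 67) since 64·22 = 1408 ≡ 1, so λ ≡ 64·22 ≡ 1.
  x = λ² - 65 - 65 = 1 - 130 ≡ 5; y = λ·(65 - 5) - 32 ≡ 28. → (5, 28)
3P: (5, 28) + (65, 32). λ = (32 - 28)/(65 - 5) ≡ 4/60 mod 67. 60⁻¹ ≡ 19 (mod 67) since 60·19 = 1140 ≡ 1, so λ ≡ 9.
  x = λ² - 5 - 65 = 81 - 70 ≡ 11; y = λ·(5 - 11) - 28 ≡ 52. → (11, 52)
4P: (11, 52) + (65, 32). λ = (32 - 52)/(65 - 11) ≡ 47/54 mod 67. 54⁻¹ ≡ 36 (mod 67) since 54·36 = 1944 ≡ 1, so λ ≡ 17.
  x = λ² - 11 - 65 = 289 - 76 ≡ 12; y = λ·(11 - 12) - 52 ≡ 65. → (12, 65)
5P: (12, 65) + (65, 32). λ = (32 - 65)/(65 - 12) ≡ 34/53 mod 67. 53⁻¹ ≡ 43 (mod 67) since 53·43 = 2279 ≡ 1, so λ ≡ 55.
  x = λ² - 12 - 65 = 3025 - 77 ≡ 0; y = λ·(12 - 0) - 65 ≡ 59. → (0, 59)
6P: (0, 59) + (65, 32). λ = (32 - 59)/(65 - 0) ≡ 40/65 mod 67. 65⁻¹ ≡ 33 (mod 67), so λ ≡ 47.
  x = λ² - 0 - 65 = 2209 - 65 ≡ 0; y = λ·(0 - 0) - 59 ≡ 8. → (0, 8)
7P: (0, 8) + (65, 32). λ = (32 - 8)/(65 - 0) ≡ 24/65 mod 67. 65⁻¹ ≡ 33 (mod 67), so λ ≡ 55.
  x = λ² - 0 - 65 = 3025 - 65 ≡ 12; y = λ·(0 - 12) - 8 ≡ 2. → (12, 2)
8P: (12, 2) + (65, 32). λ = (32 - 2)/(65 - 12) ≡ 30/53 mod 67. 53⁻¹ ≡ 43 (mod 67) since 53·43 = 2279 ≡ 1, so λ ≡ 17.
  x = λ² - 12 - 65 = 289 - 77 ≡ 11; y = λ·(12 - 11) - 2 ≡ 15. → (11, 15)
9P: (11, 15) + (65, 32). λ = (32 - 15)/(65 - 11) ≡ 17/54 mod 67. 54⁻¹ ≡ 36 (mod 67) since 54·36 = 1944 ≡ 1, so λ ≡ 9.
  x = λ² - 11 - 65 = 81 - 76 ≡ 5; y = λ·(11 - 5) - 15 ≡ 39. → (5, 39)
10P: (5, 39) + (65, 32). λ = (32 - 39)/(65 - 5) ≡ 60/60 mod 67. 60⁻¹ ≡ 19 (mod 67), so λ ≡ 1.
  x = λ² - 5 - 65 = 1 - 70 ≡ 65; y = λ·(5 - 65) - 39 ≡ 35. → (65, 35)
11P: (65, 35) + (65, 32): same x and y₁ ≡ -y₂, so the sum is the point at infinity.
11P = the point at infinity, so the order is 11.

11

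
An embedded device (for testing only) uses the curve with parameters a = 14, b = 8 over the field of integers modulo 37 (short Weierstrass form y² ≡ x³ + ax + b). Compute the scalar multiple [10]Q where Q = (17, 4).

Repeated addition: build up to 10Q.
2Q: tangent at (17, 4): λ = (3·17² + 14)/(2·4) ≡ 30/8. 8⁻¹ ≡ 14 (mod 37), so λ ≡ 30·14 ≡ 13.
  x = λ² - 17 - 17 = 169 - 34 ≡ 24; y = λ·(17 - 24) - 4 ≡ 16. → (24, 16)
3Q: (24, 16) + (17, 4). λ = (4 - 16)/(17 - 24) ≡ 25/30 mod 37. 30⁻¹ ≡ 21 (mod 37) since 30·21 = 630 ≡ 1, so λ ≡ 7.
  x = λ² - 24 - 17 = 49 - 41 ≡ 8; y = λ·(24 - 8) - 16 ≡ 22. → (8, 22)
4Q: (8, 22) + (17, 4). λ = (4 - 22)/(17 - 8) ≡ 19/9 mod 37. 9⁻¹ ≡ 33 (mod 37) since 9·33 = 297 ≡ 1, so λ ≡ 35.
  x = λ² - 8 - 17 = 1225 - 25 ≡ 16; y = λ·(8 - 16) - 22 ≡ 31. → (16, 31)
5Q: (16, 31) + (17, 4). λ = (4 - 31)/(17 - 16) ≡ 10/1 mod 37. 1⁻¹ ≡ 1 (mod 37) since 1·1 = 1 ≡ 1, so λ ≡ 10.
  x = λ² - 16 - 17 = 100 - 33 ≡ 30; y = λ·(16 - 30) - 31 ≡ 14. → (30, 14)
6Q: (30, 14) + (17, 4). λ = (4 - 14)/(17 - 30) ≡ 27/24 mod 37. 24⁻¹ ≡ 17 (mod 37), so λ ≡ 15.
  x = λ² - 30 - 17 = 225 - 47 ≡ 30; y = λ·(30 - 30) - 14 ≡ 23. → (30, 23)
7Q: (30, 23) + (17, 4). λ = (4 - 23)/(17 - 30) ≡ 18/24 mod 37. 24⁻¹ ≡ 17 (mod 37) since 24·17 = 408 ≡ 1, so λ ≡ 10.
  x = λ² - 30 - 17 = 100 - 47 ≡ 16; y = λ·(30 - 16) - 23 ≡ 6. → (16, 6)
8Q: (16, 6) + (17, 4). λ = (4 - 6)/(17 - 16) ≡ 35/1 mod 37. 1⁻¹ ≡ 1 (mod 37) since 1·1 = 1 ≡ 1, so λ ≡ 35.
  x = λ² - 16 - 17 = 1225 - 33 ≡ 8; y = λ·(16 - 8) - 6 ≡ 15. → (8, 15)
9Q: (8, 15) + (17, 4). λ = (4 - 15)/(17 - 8) ≡ 26/9 mod 37. 9⁻¹ ≡ 33 (mod 37) since 9·33 = 297 ≡ 1, so λ ≡ 7.
  x = λ² - 8 - 17 = 49 - 25 ≡ 24; y = λ·(8 - 24) - 15 ≡ 21. → (24, 21)
10Q: (24, 21) + (17, 4). λ = (4 - 21)/(17 - 24) ≡ 20/30 mod 37. 30⁻¹ ≡ 21 (mod 37), so λ ≡ 13.
  x = λ² - 24 - 17 = 169 - 41 ≡ 17; y = λ·(24 - 17) - 21 ≡ 33. → (17, 33)

(17, 33)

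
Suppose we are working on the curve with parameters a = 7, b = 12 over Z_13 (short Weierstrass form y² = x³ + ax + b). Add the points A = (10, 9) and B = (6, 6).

(10, 9) + (6, 6). λ = (6 - 9)/(6 - 10) ≡ 10/9 mod 13. 9⁻¹ ≡ 3 (mod 13) since 9·3 = 27 ≡ 1, so λ ≡ 4.
  x = λ² - 10 - 6 = 16 - 16 ≡ 0; y = λ·(10 - 0) - 9 ≡ 5. → (0, 5)

(0, 5)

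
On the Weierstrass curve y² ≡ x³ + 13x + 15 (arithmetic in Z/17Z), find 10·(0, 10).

(16, 16)

Write P = (0, 10).
Repeated addition: build up to 10P.
2P: tangent at (0, 10): λ = (3·0² + 13)/(2·10) ≡ 13/3. 3⁻¹ ≡ 6 (mod 17), so λ ≡ 13·6 ≡ 10.
  x = λ² - 0 - 0 = 100 - 0 ≡ 15; y = λ·(0 - 15) - 10 ≡ 10. → (15, 10)
3P: (15, 10) + (0, 10). λ = (10 - 10)/(0 - 15) ≡ 0/2 mod 17. 2⁻¹ ≡ 9 (mod 17) since 2·9 = 18 ≡ 1, so λ ≡ 0.
  x = λ² - 15 - 0 = 0 - 15 ≡ 2; y = λ·(15 - 2) - 10 ≡ 7. → (2, 7)
4P: (2, 7) + (0, 10). λ = (10 - 7)/(0 - 2) ≡ 3/15 mod 17. 15⁻¹ ≡ 8 (mod 17) since 15·8 = 120 ≡ 1, so λ ≡ 7.
  x = λ² - 2 - 0 = 49 - 2 ≡ 13; y = λ·(2 - 13) - 7 ≡ 1. → (13, 1)
5P: (13, 1) + (0, 10). λ = (10 - 1)/(0 - 13) ≡ 9/4 mod 17. 4⁻¹ ≡ 13 (mod 17) since 4·13 = 52 ≡ 1, so λ ≡ 15.
  x = λ² - 13 - 0 = 225 - 13 ≡ 8; y = λ·(13 - 8) - 1 ≡ 6. → (8, 6)
6P: (8, 6) + (0, 10). λ = (10 - 6)/(0 - 8) ≡ 4/9 mod 17. 9⁻¹ ≡ 2 (mod 17), so λ ≡ 8.
  x = λ² - 8 - 0 = 64 - 8 ≡ 5; y = λ·(8 - 5) - 6 ≡ 1. → (5, 1)
7P: (5, 1) + (0, 10). λ = (10 - 1)/(0 - 5) ≡ 9/12 mod 17. 12⁻¹ ≡ 10 (mod 17), so λ ≡ 5.
  x = λ² - 5 - 0 = 25 - 5 ≡ 3; y = λ·(5 - 3) - 1 ≡ 9. → (3, 9)
8P: (3, 9) + (0, 10). λ = (10 - 9)/(0 - 3) ≡ 1/14 mod 17. 14⁻¹ ≡ 11 (mod 17) since 14·11 = 154 ≡ 1, so λ ≡ 11.
  x = λ² - 3 - 0 = 121 - 3 ≡ 16; y = λ·(3 - 16) - 9 ≡ 1. → (16, 1)
9P: (16, 1) + (0, 10). λ = (10 - 1)/(0 - 16) ≡ 9/1 mod 17. 1⁻¹ ≡ 1 (mod 17) since 1·1 = 1 ≡ 1, so λ ≡ 9.
  x = λ² - 16 - 0 = 81 - 16 ≡ 14; y = λ·(16 - 14) - 1 ≡ 0. → (14, 0)
10P: (14, 0) + (0, 10). λ = (10 - 0)/(0 - 14) ≡ 10/3 mod 17. 3⁻¹ ≡ 6 (mod 17), so λ ≡ 9.
  x = λ² - 14 - 0 = 81 - 14 ≡ 16; y = λ·(14 - 16) - 0 ≡ 16. → (16, 16)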